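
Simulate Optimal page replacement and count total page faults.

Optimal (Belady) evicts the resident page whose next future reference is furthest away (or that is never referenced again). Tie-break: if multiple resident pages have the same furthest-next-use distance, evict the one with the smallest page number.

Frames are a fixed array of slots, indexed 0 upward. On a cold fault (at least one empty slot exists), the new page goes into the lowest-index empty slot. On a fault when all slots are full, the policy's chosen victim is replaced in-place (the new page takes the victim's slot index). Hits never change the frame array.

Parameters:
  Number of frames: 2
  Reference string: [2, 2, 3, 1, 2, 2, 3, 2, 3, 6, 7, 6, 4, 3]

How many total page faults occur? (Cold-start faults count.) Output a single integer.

Answer: 8

Derivation:
Step 0: ref 2 → FAULT, frames=[2,-]
Step 1: ref 2 → HIT, frames=[2,-]
Step 2: ref 3 → FAULT, frames=[2,3]
Step 3: ref 1 → FAULT (evict 3), frames=[2,1]
Step 4: ref 2 → HIT, frames=[2,1]
Step 5: ref 2 → HIT, frames=[2,1]
Step 6: ref 3 → FAULT (evict 1), frames=[2,3]
Step 7: ref 2 → HIT, frames=[2,3]
Step 8: ref 3 → HIT, frames=[2,3]
Step 9: ref 6 → FAULT (evict 2), frames=[6,3]
Step 10: ref 7 → FAULT (evict 3), frames=[6,7]
Step 11: ref 6 → HIT, frames=[6,7]
Step 12: ref 4 → FAULT (evict 6), frames=[4,7]
Step 13: ref 3 → FAULT (evict 4), frames=[3,7]
Total faults: 8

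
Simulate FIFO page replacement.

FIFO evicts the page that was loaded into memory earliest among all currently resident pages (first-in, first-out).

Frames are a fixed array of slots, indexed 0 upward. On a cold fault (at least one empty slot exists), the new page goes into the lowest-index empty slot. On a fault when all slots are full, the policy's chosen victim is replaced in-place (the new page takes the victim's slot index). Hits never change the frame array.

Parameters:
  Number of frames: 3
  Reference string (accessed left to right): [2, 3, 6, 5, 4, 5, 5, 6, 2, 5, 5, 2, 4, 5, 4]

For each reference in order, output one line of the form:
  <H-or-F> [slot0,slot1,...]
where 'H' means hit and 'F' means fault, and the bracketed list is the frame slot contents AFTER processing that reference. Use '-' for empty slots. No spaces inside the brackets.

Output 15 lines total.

F [2,-,-]
F [2,3,-]
F [2,3,6]
F [5,3,6]
F [5,4,6]
H [5,4,6]
H [5,4,6]
H [5,4,6]
F [5,4,2]
H [5,4,2]
H [5,4,2]
H [5,4,2]
H [5,4,2]
H [5,4,2]
H [5,4,2]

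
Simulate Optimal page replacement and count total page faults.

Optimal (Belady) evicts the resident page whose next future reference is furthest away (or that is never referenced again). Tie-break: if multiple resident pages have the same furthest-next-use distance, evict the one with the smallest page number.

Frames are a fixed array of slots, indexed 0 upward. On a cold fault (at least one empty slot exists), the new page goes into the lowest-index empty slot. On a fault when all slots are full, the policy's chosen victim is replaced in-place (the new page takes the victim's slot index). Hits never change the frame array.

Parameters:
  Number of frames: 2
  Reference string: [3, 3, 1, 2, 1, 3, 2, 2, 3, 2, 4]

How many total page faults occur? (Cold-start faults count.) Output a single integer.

Step 0: ref 3 → FAULT, frames=[3,-]
Step 1: ref 3 → HIT, frames=[3,-]
Step 2: ref 1 → FAULT, frames=[3,1]
Step 3: ref 2 → FAULT (evict 3), frames=[2,1]
Step 4: ref 1 → HIT, frames=[2,1]
Step 5: ref 3 → FAULT (evict 1), frames=[2,3]
Step 6: ref 2 → HIT, frames=[2,3]
Step 7: ref 2 → HIT, frames=[2,3]
Step 8: ref 3 → HIT, frames=[2,3]
Step 9: ref 2 → HIT, frames=[2,3]
Step 10: ref 4 → FAULT (evict 2), frames=[4,3]
Total faults: 5

Answer: 5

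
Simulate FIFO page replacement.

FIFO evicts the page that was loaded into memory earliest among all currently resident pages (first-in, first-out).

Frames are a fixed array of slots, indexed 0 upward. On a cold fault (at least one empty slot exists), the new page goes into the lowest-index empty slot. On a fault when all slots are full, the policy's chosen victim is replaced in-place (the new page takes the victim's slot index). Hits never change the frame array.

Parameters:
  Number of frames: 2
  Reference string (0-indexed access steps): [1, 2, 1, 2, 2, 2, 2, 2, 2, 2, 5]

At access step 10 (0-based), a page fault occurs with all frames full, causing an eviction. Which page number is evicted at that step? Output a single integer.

Answer: 1

Derivation:
Step 0: ref 1 -> FAULT, frames=[1,-]
Step 1: ref 2 -> FAULT, frames=[1,2]
Step 2: ref 1 -> HIT, frames=[1,2]
Step 3: ref 2 -> HIT, frames=[1,2]
Step 4: ref 2 -> HIT, frames=[1,2]
Step 5: ref 2 -> HIT, frames=[1,2]
Step 6: ref 2 -> HIT, frames=[1,2]
Step 7: ref 2 -> HIT, frames=[1,2]
Step 8: ref 2 -> HIT, frames=[1,2]
Step 9: ref 2 -> HIT, frames=[1,2]
Step 10: ref 5 -> FAULT, evict 1, frames=[5,2]
At step 10: evicted page 1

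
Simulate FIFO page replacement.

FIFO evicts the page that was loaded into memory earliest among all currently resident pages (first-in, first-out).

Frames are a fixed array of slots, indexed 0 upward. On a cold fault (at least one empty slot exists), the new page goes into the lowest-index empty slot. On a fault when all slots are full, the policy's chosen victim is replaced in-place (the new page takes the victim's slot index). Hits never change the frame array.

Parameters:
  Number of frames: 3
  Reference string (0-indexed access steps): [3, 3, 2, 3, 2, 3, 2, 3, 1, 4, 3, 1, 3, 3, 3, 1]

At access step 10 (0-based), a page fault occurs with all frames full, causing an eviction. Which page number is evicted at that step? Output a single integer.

Answer: 2

Derivation:
Step 0: ref 3 -> FAULT, frames=[3,-,-]
Step 1: ref 3 -> HIT, frames=[3,-,-]
Step 2: ref 2 -> FAULT, frames=[3,2,-]
Step 3: ref 3 -> HIT, frames=[3,2,-]
Step 4: ref 2 -> HIT, frames=[3,2,-]
Step 5: ref 3 -> HIT, frames=[3,2,-]
Step 6: ref 2 -> HIT, frames=[3,2,-]
Step 7: ref 3 -> HIT, frames=[3,2,-]
Step 8: ref 1 -> FAULT, frames=[3,2,1]
Step 9: ref 4 -> FAULT, evict 3, frames=[4,2,1]
Step 10: ref 3 -> FAULT, evict 2, frames=[4,3,1]
At step 10: evicted page 2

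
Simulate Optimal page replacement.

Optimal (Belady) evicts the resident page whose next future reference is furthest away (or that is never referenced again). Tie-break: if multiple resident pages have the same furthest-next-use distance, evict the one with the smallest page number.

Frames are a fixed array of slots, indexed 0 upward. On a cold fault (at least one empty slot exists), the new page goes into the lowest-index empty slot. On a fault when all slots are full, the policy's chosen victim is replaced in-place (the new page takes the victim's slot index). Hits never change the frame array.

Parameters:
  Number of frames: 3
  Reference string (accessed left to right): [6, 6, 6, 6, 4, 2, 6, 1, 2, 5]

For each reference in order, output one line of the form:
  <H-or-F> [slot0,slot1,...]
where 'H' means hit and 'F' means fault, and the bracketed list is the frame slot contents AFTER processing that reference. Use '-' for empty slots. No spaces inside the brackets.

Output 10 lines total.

F [6,-,-]
H [6,-,-]
H [6,-,-]
H [6,-,-]
F [6,4,-]
F [6,4,2]
H [6,4,2]
F [6,1,2]
H [6,1,2]
F [6,5,2]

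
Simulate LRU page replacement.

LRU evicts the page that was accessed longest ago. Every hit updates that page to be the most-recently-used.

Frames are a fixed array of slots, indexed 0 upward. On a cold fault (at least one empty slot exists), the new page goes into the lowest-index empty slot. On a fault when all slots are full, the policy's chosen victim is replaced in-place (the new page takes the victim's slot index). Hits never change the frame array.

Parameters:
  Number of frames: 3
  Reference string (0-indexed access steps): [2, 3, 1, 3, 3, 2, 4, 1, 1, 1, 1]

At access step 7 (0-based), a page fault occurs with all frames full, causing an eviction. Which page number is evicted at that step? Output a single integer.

Answer: 3

Derivation:
Step 0: ref 2 -> FAULT, frames=[2,-,-]
Step 1: ref 3 -> FAULT, frames=[2,3,-]
Step 2: ref 1 -> FAULT, frames=[2,3,1]
Step 3: ref 3 -> HIT, frames=[2,3,1]
Step 4: ref 3 -> HIT, frames=[2,3,1]
Step 5: ref 2 -> HIT, frames=[2,3,1]
Step 6: ref 4 -> FAULT, evict 1, frames=[2,3,4]
Step 7: ref 1 -> FAULT, evict 3, frames=[2,1,4]
At step 7: evicted page 3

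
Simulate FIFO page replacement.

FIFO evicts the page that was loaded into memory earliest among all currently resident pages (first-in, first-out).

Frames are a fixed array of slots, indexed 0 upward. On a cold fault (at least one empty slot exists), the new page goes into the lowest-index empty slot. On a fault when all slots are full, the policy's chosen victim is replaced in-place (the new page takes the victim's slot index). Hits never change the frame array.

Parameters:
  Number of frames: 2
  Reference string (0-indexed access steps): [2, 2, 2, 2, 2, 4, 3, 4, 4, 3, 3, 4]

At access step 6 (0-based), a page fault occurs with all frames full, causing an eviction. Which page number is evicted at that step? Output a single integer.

Step 0: ref 2 -> FAULT, frames=[2,-]
Step 1: ref 2 -> HIT, frames=[2,-]
Step 2: ref 2 -> HIT, frames=[2,-]
Step 3: ref 2 -> HIT, frames=[2,-]
Step 4: ref 2 -> HIT, frames=[2,-]
Step 5: ref 4 -> FAULT, frames=[2,4]
Step 6: ref 3 -> FAULT, evict 2, frames=[3,4]
At step 6: evicted page 2

Answer: 2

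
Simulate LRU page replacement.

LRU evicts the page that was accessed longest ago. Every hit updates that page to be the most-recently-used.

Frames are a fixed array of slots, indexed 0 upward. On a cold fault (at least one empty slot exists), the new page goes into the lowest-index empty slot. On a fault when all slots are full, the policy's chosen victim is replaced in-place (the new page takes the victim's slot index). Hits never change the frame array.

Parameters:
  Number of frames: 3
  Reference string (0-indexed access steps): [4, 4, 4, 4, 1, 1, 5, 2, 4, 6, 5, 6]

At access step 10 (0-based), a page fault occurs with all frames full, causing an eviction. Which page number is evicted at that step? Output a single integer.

Step 0: ref 4 -> FAULT, frames=[4,-,-]
Step 1: ref 4 -> HIT, frames=[4,-,-]
Step 2: ref 4 -> HIT, frames=[4,-,-]
Step 3: ref 4 -> HIT, frames=[4,-,-]
Step 4: ref 1 -> FAULT, frames=[4,1,-]
Step 5: ref 1 -> HIT, frames=[4,1,-]
Step 6: ref 5 -> FAULT, frames=[4,1,5]
Step 7: ref 2 -> FAULT, evict 4, frames=[2,1,5]
Step 8: ref 4 -> FAULT, evict 1, frames=[2,4,5]
Step 9: ref 6 -> FAULT, evict 5, frames=[2,4,6]
Step 10: ref 5 -> FAULT, evict 2, frames=[5,4,6]
At step 10: evicted page 2

Answer: 2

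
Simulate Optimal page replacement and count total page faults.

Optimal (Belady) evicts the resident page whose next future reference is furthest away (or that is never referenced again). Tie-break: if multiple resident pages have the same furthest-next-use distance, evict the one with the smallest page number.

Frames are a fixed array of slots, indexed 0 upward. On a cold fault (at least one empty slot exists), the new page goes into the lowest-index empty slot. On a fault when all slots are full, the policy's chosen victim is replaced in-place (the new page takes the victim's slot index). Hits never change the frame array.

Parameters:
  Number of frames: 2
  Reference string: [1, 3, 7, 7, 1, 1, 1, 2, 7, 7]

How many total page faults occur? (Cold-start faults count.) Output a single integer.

Answer: 4

Derivation:
Step 0: ref 1 → FAULT, frames=[1,-]
Step 1: ref 3 → FAULT, frames=[1,3]
Step 2: ref 7 → FAULT (evict 3), frames=[1,7]
Step 3: ref 7 → HIT, frames=[1,7]
Step 4: ref 1 → HIT, frames=[1,7]
Step 5: ref 1 → HIT, frames=[1,7]
Step 6: ref 1 → HIT, frames=[1,7]
Step 7: ref 2 → FAULT (evict 1), frames=[2,7]
Step 8: ref 7 → HIT, frames=[2,7]
Step 9: ref 7 → HIT, frames=[2,7]
Total faults: 4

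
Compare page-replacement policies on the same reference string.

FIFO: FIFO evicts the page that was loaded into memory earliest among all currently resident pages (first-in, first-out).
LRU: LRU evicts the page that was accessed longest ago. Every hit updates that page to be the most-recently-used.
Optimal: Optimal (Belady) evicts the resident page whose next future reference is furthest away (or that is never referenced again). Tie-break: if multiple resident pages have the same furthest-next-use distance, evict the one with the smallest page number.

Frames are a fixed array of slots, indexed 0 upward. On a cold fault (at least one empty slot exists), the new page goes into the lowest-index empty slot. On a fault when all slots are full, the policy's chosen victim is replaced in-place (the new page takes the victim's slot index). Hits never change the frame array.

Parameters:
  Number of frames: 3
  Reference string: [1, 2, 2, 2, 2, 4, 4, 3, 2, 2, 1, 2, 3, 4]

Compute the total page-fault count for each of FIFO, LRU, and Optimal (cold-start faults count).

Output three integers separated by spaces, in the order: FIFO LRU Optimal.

Answer: 7 6 5

Derivation:
--- FIFO ---
  step 0: ref 1 -> FAULT, frames=[1,-,-] (faults so far: 1)
  step 1: ref 2 -> FAULT, frames=[1,2,-] (faults so far: 2)
  step 2: ref 2 -> HIT, frames=[1,2,-] (faults so far: 2)
  step 3: ref 2 -> HIT, frames=[1,2,-] (faults so far: 2)
  step 4: ref 2 -> HIT, frames=[1,2,-] (faults so far: 2)
  step 5: ref 4 -> FAULT, frames=[1,2,4] (faults so far: 3)
  step 6: ref 4 -> HIT, frames=[1,2,4] (faults so far: 3)
  step 7: ref 3 -> FAULT, evict 1, frames=[3,2,4] (faults so far: 4)
  step 8: ref 2 -> HIT, frames=[3,2,4] (faults so far: 4)
  step 9: ref 2 -> HIT, frames=[3,2,4] (faults so far: 4)
  step 10: ref 1 -> FAULT, evict 2, frames=[3,1,4] (faults so far: 5)
  step 11: ref 2 -> FAULT, evict 4, frames=[3,1,2] (faults so far: 6)
  step 12: ref 3 -> HIT, frames=[3,1,2] (faults so far: 6)
  step 13: ref 4 -> FAULT, evict 3, frames=[4,1,2] (faults so far: 7)
  FIFO total faults: 7
--- LRU ---
  step 0: ref 1 -> FAULT, frames=[1,-,-] (faults so far: 1)
  step 1: ref 2 -> FAULT, frames=[1,2,-] (faults so far: 2)
  step 2: ref 2 -> HIT, frames=[1,2,-] (faults so far: 2)
  step 3: ref 2 -> HIT, frames=[1,2,-] (faults so far: 2)
  step 4: ref 2 -> HIT, frames=[1,2,-] (faults so far: 2)
  step 5: ref 4 -> FAULT, frames=[1,2,4] (faults so far: 3)
  step 6: ref 4 -> HIT, frames=[1,2,4] (faults so far: 3)
  step 7: ref 3 -> FAULT, evict 1, frames=[3,2,4] (faults so far: 4)
  step 8: ref 2 -> HIT, frames=[3,2,4] (faults so far: 4)
  step 9: ref 2 -> HIT, frames=[3,2,4] (faults so far: 4)
  step 10: ref 1 -> FAULT, evict 4, frames=[3,2,1] (faults so far: 5)
  step 11: ref 2 -> HIT, frames=[3,2,1] (faults so far: 5)
  step 12: ref 3 -> HIT, frames=[3,2,1] (faults so far: 5)
  step 13: ref 4 -> FAULT, evict 1, frames=[3,2,4] (faults so far: 6)
  LRU total faults: 6
--- Optimal ---
  step 0: ref 1 -> FAULT, frames=[1,-,-] (faults so far: 1)
  step 1: ref 2 -> FAULT, frames=[1,2,-] (faults so far: 2)
  step 2: ref 2 -> HIT, frames=[1,2,-] (faults so far: 2)
  step 3: ref 2 -> HIT, frames=[1,2,-] (faults so far: 2)
  step 4: ref 2 -> HIT, frames=[1,2,-] (faults so far: 2)
  step 5: ref 4 -> FAULT, frames=[1,2,4] (faults so far: 3)
  step 6: ref 4 -> HIT, frames=[1,2,4] (faults so far: 3)
  step 7: ref 3 -> FAULT, evict 4, frames=[1,2,3] (faults so far: 4)
  step 8: ref 2 -> HIT, frames=[1,2,3] (faults so far: 4)
  step 9: ref 2 -> HIT, frames=[1,2,3] (faults so far: 4)
  step 10: ref 1 -> HIT, frames=[1,2,3] (faults so far: 4)
  step 11: ref 2 -> HIT, frames=[1,2,3] (faults so far: 4)
  step 12: ref 3 -> HIT, frames=[1,2,3] (faults so far: 4)
  step 13: ref 4 -> FAULT, evict 1, frames=[4,2,3] (faults so far: 5)
  Optimal total faults: 5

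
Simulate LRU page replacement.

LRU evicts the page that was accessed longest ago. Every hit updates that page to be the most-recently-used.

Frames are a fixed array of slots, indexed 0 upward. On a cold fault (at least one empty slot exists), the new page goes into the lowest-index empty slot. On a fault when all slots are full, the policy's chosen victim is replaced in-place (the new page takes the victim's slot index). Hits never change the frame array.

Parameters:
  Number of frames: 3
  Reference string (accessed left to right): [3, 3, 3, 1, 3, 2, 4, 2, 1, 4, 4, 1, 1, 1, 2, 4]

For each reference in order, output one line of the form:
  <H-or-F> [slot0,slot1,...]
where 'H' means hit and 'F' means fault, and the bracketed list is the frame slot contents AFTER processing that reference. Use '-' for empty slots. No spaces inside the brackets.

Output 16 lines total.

F [3,-,-]
H [3,-,-]
H [3,-,-]
F [3,1,-]
H [3,1,-]
F [3,1,2]
F [3,4,2]
H [3,4,2]
F [1,4,2]
H [1,4,2]
H [1,4,2]
H [1,4,2]
H [1,4,2]
H [1,4,2]
H [1,4,2]
H [1,4,2]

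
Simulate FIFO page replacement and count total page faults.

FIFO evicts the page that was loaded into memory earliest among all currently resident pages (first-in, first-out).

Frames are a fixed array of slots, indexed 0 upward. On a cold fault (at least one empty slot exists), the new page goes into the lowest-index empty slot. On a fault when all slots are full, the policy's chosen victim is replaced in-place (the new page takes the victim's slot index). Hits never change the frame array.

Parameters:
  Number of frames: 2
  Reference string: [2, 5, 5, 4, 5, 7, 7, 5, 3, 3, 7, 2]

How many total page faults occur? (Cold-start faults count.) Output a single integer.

Step 0: ref 2 → FAULT, frames=[2,-]
Step 1: ref 5 → FAULT, frames=[2,5]
Step 2: ref 5 → HIT, frames=[2,5]
Step 3: ref 4 → FAULT (evict 2), frames=[4,5]
Step 4: ref 5 → HIT, frames=[4,5]
Step 5: ref 7 → FAULT (evict 5), frames=[4,7]
Step 6: ref 7 → HIT, frames=[4,7]
Step 7: ref 5 → FAULT (evict 4), frames=[5,7]
Step 8: ref 3 → FAULT (evict 7), frames=[5,3]
Step 9: ref 3 → HIT, frames=[5,3]
Step 10: ref 7 → FAULT (evict 5), frames=[7,3]
Step 11: ref 2 → FAULT (evict 3), frames=[7,2]
Total faults: 8

Answer: 8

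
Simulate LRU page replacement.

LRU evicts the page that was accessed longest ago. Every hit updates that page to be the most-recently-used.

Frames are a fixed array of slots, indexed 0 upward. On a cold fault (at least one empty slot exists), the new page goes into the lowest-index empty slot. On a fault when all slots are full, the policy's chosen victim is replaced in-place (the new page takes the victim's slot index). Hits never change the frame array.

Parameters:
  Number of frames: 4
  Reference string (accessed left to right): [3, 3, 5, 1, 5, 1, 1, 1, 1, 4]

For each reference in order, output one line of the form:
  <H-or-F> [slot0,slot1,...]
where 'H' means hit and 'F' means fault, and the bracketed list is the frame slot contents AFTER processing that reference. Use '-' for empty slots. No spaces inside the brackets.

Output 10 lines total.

F [3,-,-,-]
H [3,-,-,-]
F [3,5,-,-]
F [3,5,1,-]
H [3,5,1,-]
H [3,5,1,-]
H [3,5,1,-]
H [3,5,1,-]
H [3,5,1,-]
F [3,5,1,4]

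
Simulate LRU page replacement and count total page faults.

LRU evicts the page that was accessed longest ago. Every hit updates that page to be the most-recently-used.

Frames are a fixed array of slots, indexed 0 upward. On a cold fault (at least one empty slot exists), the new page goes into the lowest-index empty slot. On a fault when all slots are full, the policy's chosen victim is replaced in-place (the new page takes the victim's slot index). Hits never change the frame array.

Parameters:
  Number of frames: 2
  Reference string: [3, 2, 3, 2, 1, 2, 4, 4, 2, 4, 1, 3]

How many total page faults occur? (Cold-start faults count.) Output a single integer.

Answer: 6

Derivation:
Step 0: ref 3 → FAULT, frames=[3,-]
Step 1: ref 2 → FAULT, frames=[3,2]
Step 2: ref 3 → HIT, frames=[3,2]
Step 3: ref 2 → HIT, frames=[3,2]
Step 4: ref 1 → FAULT (evict 3), frames=[1,2]
Step 5: ref 2 → HIT, frames=[1,2]
Step 6: ref 4 → FAULT (evict 1), frames=[4,2]
Step 7: ref 4 → HIT, frames=[4,2]
Step 8: ref 2 → HIT, frames=[4,2]
Step 9: ref 4 → HIT, frames=[4,2]
Step 10: ref 1 → FAULT (evict 2), frames=[4,1]
Step 11: ref 3 → FAULT (evict 4), frames=[3,1]
Total faults: 6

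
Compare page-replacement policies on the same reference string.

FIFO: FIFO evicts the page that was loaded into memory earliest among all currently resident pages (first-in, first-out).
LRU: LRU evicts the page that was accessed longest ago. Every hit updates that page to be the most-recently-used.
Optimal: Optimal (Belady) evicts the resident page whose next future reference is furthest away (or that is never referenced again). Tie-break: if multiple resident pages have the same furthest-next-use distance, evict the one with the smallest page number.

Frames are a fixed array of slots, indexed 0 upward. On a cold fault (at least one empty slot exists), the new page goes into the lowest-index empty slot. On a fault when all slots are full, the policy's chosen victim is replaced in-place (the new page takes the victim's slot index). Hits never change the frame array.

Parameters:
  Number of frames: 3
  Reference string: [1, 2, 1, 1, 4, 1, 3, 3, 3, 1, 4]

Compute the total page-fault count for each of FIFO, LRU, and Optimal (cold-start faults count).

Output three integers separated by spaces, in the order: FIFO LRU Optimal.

--- FIFO ---
  step 0: ref 1 -> FAULT, frames=[1,-,-] (faults so far: 1)
  step 1: ref 2 -> FAULT, frames=[1,2,-] (faults so far: 2)
  step 2: ref 1 -> HIT, frames=[1,2,-] (faults so far: 2)
  step 3: ref 1 -> HIT, frames=[1,2,-] (faults so far: 2)
  step 4: ref 4 -> FAULT, frames=[1,2,4] (faults so far: 3)
  step 5: ref 1 -> HIT, frames=[1,2,4] (faults so far: 3)
  step 6: ref 3 -> FAULT, evict 1, frames=[3,2,4] (faults so far: 4)
  step 7: ref 3 -> HIT, frames=[3,2,4] (faults so far: 4)
  step 8: ref 3 -> HIT, frames=[3,2,4] (faults so far: 4)
  step 9: ref 1 -> FAULT, evict 2, frames=[3,1,4] (faults so far: 5)
  step 10: ref 4 -> HIT, frames=[3,1,4] (faults so far: 5)
  FIFO total faults: 5
--- LRU ---
  step 0: ref 1 -> FAULT, frames=[1,-,-] (faults so far: 1)
  step 1: ref 2 -> FAULT, frames=[1,2,-] (faults so far: 2)
  step 2: ref 1 -> HIT, frames=[1,2,-] (faults so far: 2)
  step 3: ref 1 -> HIT, frames=[1,2,-] (faults so far: 2)
  step 4: ref 4 -> FAULT, frames=[1,2,4] (faults so far: 3)
  step 5: ref 1 -> HIT, frames=[1,2,4] (faults so far: 3)
  step 6: ref 3 -> FAULT, evict 2, frames=[1,3,4] (faults so far: 4)
  step 7: ref 3 -> HIT, frames=[1,3,4] (faults so far: 4)
  step 8: ref 3 -> HIT, frames=[1,3,4] (faults so far: 4)
  step 9: ref 1 -> HIT, frames=[1,3,4] (faults so far: 4)
  step 10: ref 4 -> HIT, frames=[1,3,4] (faults so far: 4)
  LRU total faults: 4
--- Optimal ---
  step 0: ref 1 -> FAULT, frames=[1,-,-] (faults so far: 1)
  step 1: ref 2 -> FAULT, frames=[1,2,-] (faults so far: 2)
  step 2: ref 1 -> HIT, frames=[1,2,-] (faults so far: 2)
  step 3: ref 1 -> HIT, frames=[1,2,-] (faults so far: 2)
  step 4: ref 4 -> FAULT, frames=[1,2,4] (faults so far: 3)
  step 5: ref 1 -> HIT, frames=[1,2,4] (faults so far: 3)
  step 6: ref 3 -> FAULT, evict 2, frames=[1,3,4] (faults so far: 4)
  step 7: ref 3 -> HIT, frames=[1,3,4] (faults so far: 4)
  step 8: ref 3 -> HIT, frames=[1,3,4] (faults so far: 4)
  step 9: ref 1 -> HIT, frames=[1,3,4] (faults so far: 4)
  step 10: ref 4 -> HIT, frames=[1,3,4] (faults so far: 4)
  Optimal total faults: 4

Answer: 5 4 4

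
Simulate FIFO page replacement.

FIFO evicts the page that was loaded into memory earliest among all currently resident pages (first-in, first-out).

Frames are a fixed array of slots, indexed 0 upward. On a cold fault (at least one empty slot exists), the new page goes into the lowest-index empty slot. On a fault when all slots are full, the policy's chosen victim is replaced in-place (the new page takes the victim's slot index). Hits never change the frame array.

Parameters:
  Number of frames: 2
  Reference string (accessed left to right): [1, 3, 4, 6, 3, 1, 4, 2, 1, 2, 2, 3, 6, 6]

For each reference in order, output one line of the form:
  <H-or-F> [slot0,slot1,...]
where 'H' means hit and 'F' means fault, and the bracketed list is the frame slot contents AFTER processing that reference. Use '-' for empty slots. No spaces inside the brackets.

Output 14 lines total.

F [1,-]
F [1,3]
F [4,3]
F [4,6]
F [3,6]
F [3,1]
F [4,1]
F [4,2]
F [1,2]
H [1,2]
H [1,2]
F [1,3]
F [6,3]
H [6,3]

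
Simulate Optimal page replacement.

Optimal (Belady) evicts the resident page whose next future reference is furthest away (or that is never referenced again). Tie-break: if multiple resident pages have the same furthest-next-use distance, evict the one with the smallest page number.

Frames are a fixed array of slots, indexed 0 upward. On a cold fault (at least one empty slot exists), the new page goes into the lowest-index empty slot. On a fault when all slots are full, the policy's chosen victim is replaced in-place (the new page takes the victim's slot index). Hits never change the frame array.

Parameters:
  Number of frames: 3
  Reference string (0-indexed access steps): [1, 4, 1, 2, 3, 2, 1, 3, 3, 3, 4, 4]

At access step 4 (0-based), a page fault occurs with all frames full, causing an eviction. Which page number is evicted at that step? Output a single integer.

Answer: 4

Derivation:
Step 0: ref 1 -> FAULT, frames=[1,-,-]
Step 1: ref 4 -> FAULT, frames=[1,4,-]
Step 2: ref 1 -> HIT, frames=[1,4,-]
Step 3: ref 2 -> FAULT, frames=[1,4,2]
Step 4: ref 3 -> FAULT, evict 4, frames=[1,3,2]
At step 4: evicted page 4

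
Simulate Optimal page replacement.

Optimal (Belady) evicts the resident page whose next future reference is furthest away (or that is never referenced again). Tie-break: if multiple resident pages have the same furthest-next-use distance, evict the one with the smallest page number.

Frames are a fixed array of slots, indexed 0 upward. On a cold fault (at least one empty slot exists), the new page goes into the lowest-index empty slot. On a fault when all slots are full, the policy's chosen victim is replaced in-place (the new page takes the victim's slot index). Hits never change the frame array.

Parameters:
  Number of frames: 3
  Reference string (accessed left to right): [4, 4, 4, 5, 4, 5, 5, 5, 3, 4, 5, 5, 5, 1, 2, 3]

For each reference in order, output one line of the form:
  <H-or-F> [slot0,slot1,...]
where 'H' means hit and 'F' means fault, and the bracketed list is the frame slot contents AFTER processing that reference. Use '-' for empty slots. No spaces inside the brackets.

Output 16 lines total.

F [4,-,-]
H [4,-,-]
H [4,-,-]
F [4,5,-]
H [4,5,-]
H [4,5,-]
H [4,5,-]
H [4,5,-]
F [4,5,3]
H [4,5,3]
H [4,5,3]
H [4,5,3]
H [4,5,3]
F [1,5,3]
F [2,5,3]
H [2,5,3]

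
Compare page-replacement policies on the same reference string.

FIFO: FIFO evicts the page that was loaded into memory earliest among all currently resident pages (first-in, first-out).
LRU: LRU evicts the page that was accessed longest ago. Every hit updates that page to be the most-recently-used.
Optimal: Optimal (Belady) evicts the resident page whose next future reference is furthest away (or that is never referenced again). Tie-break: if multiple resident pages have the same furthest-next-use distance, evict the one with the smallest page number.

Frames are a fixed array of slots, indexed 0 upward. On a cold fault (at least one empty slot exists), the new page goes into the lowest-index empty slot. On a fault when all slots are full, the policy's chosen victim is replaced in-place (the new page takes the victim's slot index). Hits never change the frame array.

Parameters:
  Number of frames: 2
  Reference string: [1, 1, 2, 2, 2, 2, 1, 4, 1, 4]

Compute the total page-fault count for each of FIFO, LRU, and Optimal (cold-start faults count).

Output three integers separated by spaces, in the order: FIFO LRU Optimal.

Answer: 4 3 3

Derivation:
--- FIFO ---
  step 0: ref 1 -> FAULT, frames=[1,-] (faults so far: 1)
  step 1: ref 1 -> HIT, frames=[1,-] (faults so far: 1)
  step 2: ref 2 -> FAULT, frames=[1,2] (faults so far: 2)
  step 3: ref 2 -> HIT, frames=[1,2] (faults so far: 2)
  step 4: ref 2 -> HIT, frames=[1,2] (faults so far: 2)
  step 5: ref 2 -> HIT, frames=[1,2] (faults so far: 2)
  step 6: ref 1 -> HIT, frames=[1,2] (faults so far: 2)
  step 7: ref 4 -> FAULT, evict 1, frames=[4,2] (faults so far: 3)
  step 8: ref 1 -> FAULT, evict 2, frames=[4,1] (faults so far: 4)
  step 9: ref 4 -> HIT, frames=[4,1] (faults so far: 4)
  FIFO total faults: 4
--- LRU ---
  step 0: ref 1 -> FAULT, frames=[1,-] (faults so far: 1)
  step 1: ref 1 -> HIT, frames=[1,-] (faults so far: 1)
  step 2: ref 2 -> FAULT, frames=[1,2] (faults so far: 2)
  step 3: ref 2 -> HIT, frames=[1,2] (faults so far: 2)
  step 4: ref 2 -> HIT, frames=[1,2] (faults so far: 2)
  step 5: ref 2 -> HIT, frames=[1,2] (faults so far: 2)
  step 6: ref 1 -> HIT, frames=[1,2] (faults so far: 2)
  step 7: ref 4 -> FAULT, evict 2, frames=[1,4] (faults so far: 3)
  step 8: ref 1 -> HIT, frames=[1,4] (faults so far: 3)
  step 9: ref 4 -> HIT, frames=[1,4] (faults so far: 3)
  LRU total faults: 3
--- Optimal ---
  step 0: ref 1 -> FAULT, frames=[1,-] (faults so far: 1)
  step 1: ref 1 -> HIT, frames=[1,-] (faults so far: 1)
  step 2: ref 2 -> FAULT, frames=[1,2] (faults so far: 2)
  step 3: ref 2 -> HIT, frames=[1,2] (faults so far: 2)
  step 4: ref 2 -> HIT, frames=[1,2] (faults so far: 2)
  step 5: ref 2 -> HIT, frames=[1,2] (faults so far: 2)
  step 6: ref 1 -> HIT, frames=[1,2] (faults so far: 2)
  step 7: ref 4 -> FAULT, evict 2, frames=[1,4] (faults so far: 3)
  step 8: ref 1 -> HIT, frames=[1,4] (faults so far: 3)
  step 9: ref 4 -> HIT, frames=[1,4] (faults so far: 3)
  Optimal total faults: 3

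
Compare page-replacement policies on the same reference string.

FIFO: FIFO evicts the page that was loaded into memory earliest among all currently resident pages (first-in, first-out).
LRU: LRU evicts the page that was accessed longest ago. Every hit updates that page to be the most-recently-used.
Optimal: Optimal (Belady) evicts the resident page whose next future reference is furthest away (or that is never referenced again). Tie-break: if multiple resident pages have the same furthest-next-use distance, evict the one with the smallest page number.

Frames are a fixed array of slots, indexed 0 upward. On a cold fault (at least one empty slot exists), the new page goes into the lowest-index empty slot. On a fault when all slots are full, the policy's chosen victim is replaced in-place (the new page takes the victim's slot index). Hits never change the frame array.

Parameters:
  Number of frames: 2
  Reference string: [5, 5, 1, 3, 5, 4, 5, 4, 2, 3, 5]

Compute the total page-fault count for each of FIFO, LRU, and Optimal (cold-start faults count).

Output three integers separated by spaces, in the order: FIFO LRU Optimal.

Answer: 8 8 6

Derivation:
--- FIFO ---
  step 0: ref 5 -> FAULT, frames=[5,-] (faults so far: 1)
  step 1: ref 5 -> HIT, frames=[5,-] (faults so far: 1)
  step 2: ref 1 -> FAULT, frames=[5,1] (faults so far: 2)
  step 3: ref 3 -> FAULT, evict 5, frames=[3,1] (faults so far: 3)
  step 4: ref 5 -> FAULT, evict 1, frames=[3,5] (faults so far: 4)
  step 5: ref 4 -> FAULT, evict 3, frames=[4,5] (faults so far: 5)
  step 6: ref 5 -> HIT, frames=[4,5] (faults so far: 5)
  step 7: ref 4 -> HIT, frames=[4,5] (faults so far: 5)
  step 8: ref 2 -> FAULT, evict 5, frames=[4,2] (faults so far: 6)
  step 9: ref 3 -> FAULT, evict 4, frames=[3,2] (faults so far: 7)
  step 10: ref 5 -> FAULT, evict 2, frames=[3,5] (faults so far: 8)
  FIFO total faults: 8
--- LRU ---
  step 0: ref 5 -> FAULT, frames=[5,-] (faults so far: 1)
  step 1: ref 5 -> HIT, frames=[5,-] (faults so far: 1)
  step 2: ref 1 -> FAULT, frames=[5,1] (faults so far: 2)
  step 3: ref 3 -> FAULT, evict 5, frames=[3,1] (faults so far: 3)
  step 4: ref 5 -> FAULT, evict 1, frames=[3,5] (faults so far: 4)
  step 5: ref 4 -> FAULT, evict 3, frames=[4,5] (faults so far: 5)
  step 6: ref 5 -> HIT, frames=[4,5] (faults so far: 5)
  step 7: ref 4 -> HIT, frames=[4,5] (faults so far: 5)
  step 8: ref 2 -> FAULT, evict 5, frames=[4,2] (faults so far: 6)
  step 9: ref 3 -> FAULT, evict 4, frames=[3,2] (faults so far: 7)
  step 10: ref 5 -> FAULT, evict 2, frames=[3,5] (faults so far: 8)
  LRU total faults: 8
--- Optimal ---
  step 0: ref 5 -> FAULT, frames=[5,-] (faults so far: 1)
  step 1: ref 5 -> HIT, frames=[5,-] (faults so far: 1)
  step 2: ref 1 -> FAULT, frames=[5,1] (faults so far: 2)
  step 3: ref 3 -> FAULT, evict 1, frames=[5,3] (faults so far: 3)
  step 4: ref 5 -> HIT, frames=[5,3] (faults so far: 3)
  step 5: ref 4 -> FAULT, evict 3, frames=[5,4] (faults so far: 4)
  step 6: ref 5 -> HIT, frames=[5,4] (faults so far: 4)
  step 7: ref 4 -> HIT, frames=[5,4] (faults so far: 4)
  step 8: ref 2 -> FAULT, evict 4, frames=[5,2] (faults so far: 5)
  step 9: ref 3 -> FAULT, evict 2, frames=[5,3] (faults so far: 6)
  step 10: ref 5 -> HIT, frames=[5,3] (faults so far: 6)
  Optimal total faults: 6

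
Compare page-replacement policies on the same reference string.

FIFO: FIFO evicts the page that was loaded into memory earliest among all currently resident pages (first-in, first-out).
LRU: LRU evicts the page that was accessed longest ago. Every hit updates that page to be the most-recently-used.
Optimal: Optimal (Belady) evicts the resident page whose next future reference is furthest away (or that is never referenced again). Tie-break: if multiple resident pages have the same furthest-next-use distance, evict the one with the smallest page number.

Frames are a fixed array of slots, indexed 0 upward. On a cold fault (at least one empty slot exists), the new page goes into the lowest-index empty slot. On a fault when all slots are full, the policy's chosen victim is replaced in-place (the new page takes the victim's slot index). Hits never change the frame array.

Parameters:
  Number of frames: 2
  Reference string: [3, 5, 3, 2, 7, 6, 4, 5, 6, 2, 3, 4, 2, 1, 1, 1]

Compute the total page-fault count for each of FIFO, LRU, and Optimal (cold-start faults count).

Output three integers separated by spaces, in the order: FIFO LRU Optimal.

--- FIFO ---
  step 0: ref 3 -> FAULT, frames=[3,-] (faults so far: 1)
  step 1: ref 5 -> FAULT, frames=[3,5] (faults so far: 2)
  step 2: ref 3 -> HIT, frames=[3,5] (faults so far: 2)
  step 3: ref 2 -> FAULT, evict 3, frames=[2,5] (faults so far: 3)
  step 4: ref 7 -> FAULT, evict 5, frames=[2,7] (faults so far: 4)
  step 5: ref 6 -> FAULT, evict 2, frames=[6,7] (faults so far: 5)
  step 6: ref 4 -> FAULT, evict 7, frames=[6,4] (faults so far: 6)
  step 7: ref 5 -> FAULT, evict 6, frames=[5,4] (faults so far: 7)
  step 8: ref 6 -> FAULT, evict 4, frames=[5,6] (faults so far: 8)
  step 9: ref 2 -> FAULT, evict 5, frames=[2,6] (faults so far: 9)
  step 10: ref 3 -> FAULT, evict 6, frames=[2,3] (faults so far: 10)
  step 11: ref 4 -> FAULT, evict 2, frames=[4,3] (faults so far: 11)
  step 12: ref 2 -> FAULT, evict 3, frames=[4,2] (faults so far: 12)
  step 13: ref 1 -> FAULT, evict 4, frames=[1,2] (faults so far: 13)
  step 14: ref 1 -> HIT, frames=[1,2] (faults so far: 13)
  step 15: ref 1 -> HIT, frames=[1,2] (faults so far: 13)
  FIFO total faults: 13
--- LRU ---
  step 0: ref 3 -> FAULT, frames=[3,-] (faults so far: 1)
  step 1: ref 5 -> FAULT, frames=[3,5] (faults so far: 2)
  step 2: ref 3 -> HIT, frames=[3,5] (faults so far: 2)
  step 3: ref 2 -> FAULT, evict 5, frames=[3,2] (faults so far: 3)
  step 4: ref 7 -> FAULT, evict 3, frames=[7,2] (faults so far: 4)
  step 5: ref 6 -> FAULT, evict 2, frames=[7,6] (faults so far: 5)
  step 6: ref 4 -> FAULT, evict 7, frames=[4,6] (faults so far: 6)
  step 7: ref 5 -> FAULT, evict 6, frames=[4,5] (faults so far: 7)
  step 8: ref 6 -> FAULT, evict 4, frames=[6,5] (faults so far: 8)
  step 9: ref 2 -> FAULT, evict 5, frames=[6,2] (faults so far: 9)
  step 10: ref 3 -> FAULT, evict 6, frames=[3,2] (faults so far: 10)
  step 11: ref 4 -> FAULT, evict 2, frames=[3,4] (faults so far: 11)
  step 12: ref 2 -> FAULT, evict 3, frames=[2,4] (faults so far: 12)
  step 13: ref 1 -> FAULT, evict 4, frames=[2,1] (faults so far: 13)
  step 14: ref 1 -> HIT, frames=[2,1] (faults so far: 13)
  step 15: ref 1 -> HIT, frames=[2,1] (faults so far: 13)
  LRU total faults: 13
--- Optimal ---
  step 0: ref 3 -> FAULT, frames=[3,-] (faults so far: 1)
  step 1: ref 5 -> FAULT, frames=[3,5] (faults so far: 2)
  step 2: ref 3 -> HIT, frames=[3,5] (faults so far: 2)
  step 3: ref 2 -> FAULT, evict 3, frames=[2,5] (faults so far: 3)
  step 4: ref 7 -> FAULT, evict 2, frames=[7,5] (faults so far: 4)
  step 5: ref 6 -> FAULT, evict 7, frames=[6,5] (faults so far: 5)
  step 6: ref 4 -> FAULT, evict 6, frames=[4,5] (faults so far: 6)
  step 7: ref 5 -> HIT, frames=[4,5] (faults so far: 6)
  step 8: ref 6 -> FAULT, evict 5, frames=[4,6] (faults so far: 7)
  step 9: ref 2 -> FAULT, evict 6, frames=[4,2] (faults so far: 8)
  step 10: ref 3 -> FAULT, evict 2, frames=[4,3] (faults so far: 9)
  step 11: ref 4 -> HIT, frames=[4,3] (faults so far: 9)
  step 12: ref 2 -> FAULT, evict 3, frames=[4,2] (faults so far: 10)
  step 13: ref 1 -> FAULT, evict 2, frames=[4,1] (faults so far: 11)
  step 14: ref 1 -> HIT, frames=[4,1] (faults so far: 11)
  step 15: ref 1 -> HIT, frames=[4,1] (faults so far: 11)
  Optimal total faults: 11

Answer: 13 13 11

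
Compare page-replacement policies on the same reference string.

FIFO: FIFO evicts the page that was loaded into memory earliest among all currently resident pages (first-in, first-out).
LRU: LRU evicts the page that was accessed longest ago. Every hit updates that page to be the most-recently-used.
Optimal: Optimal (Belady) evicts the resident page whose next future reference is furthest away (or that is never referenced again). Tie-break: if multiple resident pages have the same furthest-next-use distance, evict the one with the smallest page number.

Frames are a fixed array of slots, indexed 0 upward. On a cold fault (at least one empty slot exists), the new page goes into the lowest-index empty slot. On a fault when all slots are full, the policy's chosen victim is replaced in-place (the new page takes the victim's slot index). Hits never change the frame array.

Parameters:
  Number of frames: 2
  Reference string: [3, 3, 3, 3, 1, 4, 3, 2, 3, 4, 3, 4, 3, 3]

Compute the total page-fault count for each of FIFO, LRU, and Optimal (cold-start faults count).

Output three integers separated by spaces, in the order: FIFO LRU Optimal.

Answer: 7 6 5

Derivation:
--- FIFO ---
  step 0: ref 3 -> FAULT, frames=[3,-] (faults so far: 1)
  step 1: ref 3 -> HIT, frames=[3,-] (faults so far: 1)
  step 2: ref 3 -> HIT, frames=[3,-] (faults so far: 1)
  step 3: ref 3 -> HIT, frames=[3,-] (faults so far: 1)
  step 4: ref 1 -> FAULT, frames=[3,1] (faults so far: 2)
  step 5: ref 4 -> FAULT, evict 3, frames=[4,1] (faults so far: 3)
  step 6: ref 3 -> FAULT, evict 1, frames=[4,3] (faults so far: 4)
  step 7: ref 2 -> FAULT, evict 4, frames=[2,3] (faults so far: 5)
  step 8: ref 3 -> HIT, frames=[2,3] (faults so far: 5)
  step 9: ref 4 -> FAULT, evict 3, frames=[2,4] (faults so far: 6)
  step 10: ref 3 -> FAULT, evict 2, frames=[3,4] (faults so far: 7)
  step 11: ref 4 -> HIT, frames=[3,4] (faults so far: 7)
  step 12: ref 3 -> HIT, frames=[3,4] (faults so far: 7)
  step 13: ref 3 -> HIT, frames=[3,4] (faults so far: 7)
  FIFO total faults: 7
--- LRU ---
  step 0: ref 3 -> FAULT, frames=[3,-] (faults so far: 1)
  step 1: ref 3 -> HIT, frames=[3,-] (faults so far: 1)
  step 2: ref 3 -> HIT, frames=[3,-] (faults so far: 1)
  step 3: ref 3 -> HIT, frames=[3,-] (faults so far: 1)
  step 4: ref 1 -> FAULT, frames=[3,1] (faults so far: 2)
  step 5: ref 4 -> FAULT, evict 3, frames=[4,1] (faults so far: 3)
  step 6: ref 3 -> FAULT, evict 1, frames=[4,3] (faults so far: 4)
  step 7: ref 2 -> FAULT, evict 4, frames=[2,3] (faults so far: 5)
  step 8: ref 3 -> HIT, frames=[2,3] (faults so far: 5)
  step 9: ref 4 -> FAULT, evict 2, frames=[4,3] (faults so far: 6)
  step 10: ref 3 -> HIT, frames=[4,3] (faults so far: 6)
  step 11: ref 4 -> HIT, frames=[4,3] (faults so far: 6)
  step 12: ref 3 -> HIT, frames=[4,3] (faults so far: 6)
  step 13: ref 3 -> HIT, frames=[4,3] (faults so far: 6)
  LRU total faults: 6
--- Optimal ---
  step 0: ref 3 -> FAULT, frames=[3,-] (faults so far: 1)
  step 1: ref 3 -> HIT, frames=[3,-] (faults so far: 1)
  step 2: ref 3 -> HIT, frames=[3,-] (faults so far: 1)
  step 3: ref 3 -> HIT, frames=[3,-] (faults so far: 1)
  step 4: ref 1 -> FAULT, frames=[3,1] (faults so far: 2)
  step 5: ref 4 -> FAULT, evict 1, frames=[3,4] (faults so far: 3)
  step 6: ref 3 -> HIT, frames=[3,4] (faults so far: 3)
  step 7: ref 2 -> FAULT, evict 4, frames=[3,2] (faults so far: 4)
  step 8: ref 3 -> HIT, frames=[3,2] (faults so far: 4)
  step 9: ref 4 -> FAULT, evict 2, frames=[3,4] (faults so far: 5)
  step 10: ref 3 -> HIT, frames=[3,4] (faults so far: 5)
  step 11: ref 4 -> HIT, frames=[3,4] (faults so far: 5)
  step 12: ref 3 -> HIT, frames=[3,4] (faults so far: 5)
  step 13: ref 3 -> HIT, frames=[3,4] (faults so far: 5)
  Optimal total faults: 5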